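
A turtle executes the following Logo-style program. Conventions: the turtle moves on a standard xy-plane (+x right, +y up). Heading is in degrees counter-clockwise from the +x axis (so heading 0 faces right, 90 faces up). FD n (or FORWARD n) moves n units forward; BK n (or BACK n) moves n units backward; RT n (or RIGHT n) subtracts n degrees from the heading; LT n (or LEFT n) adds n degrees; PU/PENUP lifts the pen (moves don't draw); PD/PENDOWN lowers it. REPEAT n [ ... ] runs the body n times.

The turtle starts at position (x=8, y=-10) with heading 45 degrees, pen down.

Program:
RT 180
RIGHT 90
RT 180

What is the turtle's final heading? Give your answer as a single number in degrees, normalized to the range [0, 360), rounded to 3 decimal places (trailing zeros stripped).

Answer: 315

Derivation:
Executing turtle program step by step:
Start: pos=(8,-10), heading=45, pen down
RT 180: heading 45 -> 225
RT 90: heading 225 -> 135
RT 180: heading 135 -> 315
Final: pos=(8,-10), heading=315, 0 segment(s) drawn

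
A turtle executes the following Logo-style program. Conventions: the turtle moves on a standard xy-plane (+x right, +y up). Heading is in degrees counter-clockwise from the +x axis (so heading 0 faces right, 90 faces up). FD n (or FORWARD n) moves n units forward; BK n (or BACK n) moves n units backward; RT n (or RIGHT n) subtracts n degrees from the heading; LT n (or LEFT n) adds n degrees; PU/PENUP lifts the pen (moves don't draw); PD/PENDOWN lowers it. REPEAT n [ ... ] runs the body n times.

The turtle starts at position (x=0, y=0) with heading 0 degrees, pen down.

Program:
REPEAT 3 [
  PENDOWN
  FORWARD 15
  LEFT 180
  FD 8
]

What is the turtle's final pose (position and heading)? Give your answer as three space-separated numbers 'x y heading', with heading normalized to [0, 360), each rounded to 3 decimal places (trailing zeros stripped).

Executing turtle program step by step:
Start: pos=(0,0), heading=0, pen down
REPEAT 3 [
  -- iteration 1/3 --
  PD: pen down
  FD 15: (0,0) -> (15,0) [heading=0, draw]
  LT 180: heading 0 -> 180
  FD 8: (15,0) -> (7,0) [heading=180, draw]
  -- iteration 2/3 --
  PD: pen down
  FD 15: (7,0) -> (-8,0) [heading=180, draw]
  LT 180: heading 180 -> 0
  FD 8: (-8,0) -> (0,0) [heading=0, draw]
  -- iteration 3/3 --
  PD: pen down
  FD 15: (0,0) -> (15,0) [heading=0, draw]
  LT 180: heading 0 -> 180
  FD 8: (15,0) -> (7,0) [heading=180, draw]
]
Final: pos=(7,0), heading=180, 6 segment(s) drawn

Answer: 7 0 180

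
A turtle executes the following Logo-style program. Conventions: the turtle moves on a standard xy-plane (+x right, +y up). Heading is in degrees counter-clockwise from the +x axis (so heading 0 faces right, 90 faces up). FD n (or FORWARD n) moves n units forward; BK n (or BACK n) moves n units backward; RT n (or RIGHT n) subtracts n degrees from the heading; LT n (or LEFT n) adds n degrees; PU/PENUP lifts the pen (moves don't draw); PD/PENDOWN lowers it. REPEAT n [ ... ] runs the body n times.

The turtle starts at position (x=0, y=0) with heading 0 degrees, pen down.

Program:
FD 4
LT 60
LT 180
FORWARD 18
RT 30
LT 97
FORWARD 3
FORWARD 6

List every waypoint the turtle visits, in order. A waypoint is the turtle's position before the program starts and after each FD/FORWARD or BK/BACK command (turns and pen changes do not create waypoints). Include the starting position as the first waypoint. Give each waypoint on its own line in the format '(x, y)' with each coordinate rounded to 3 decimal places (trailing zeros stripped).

Answer: (0, 0)
(4, 0)
(-5, -15.588)
(-3.195, -17.984)
(0.416, -22.776)

Derivation:
Executing turtle program step by step:
Start: pos=(0,0), heading=0, pen down
FD 4: (0,0) -> (4,0) [heading=0, draw]
LT 60: heading 0 -> 60
LT 180: heading 60 -> 240
FD 18: (4,0) -> (-5,-15.588) [heading=240, draw]
RT 30: heading 240 -> 210
LT 97: heading 210 -> 307
FD 3: (-5,-15.588) -> (-3.195,-17.984) [heading=307, draw]
FD 6: (-3.195,-17.984) -> (0.416,-22.776) [heading=307, draw]
Final: pos=(0.416,-22.776), heading=307, 4 segment(s) drawn
Waypoints (5 total):
(0, 0)
(4, 0)
(-5, -15.588)
(-3.195, -17.984)
(0.416, -22.776)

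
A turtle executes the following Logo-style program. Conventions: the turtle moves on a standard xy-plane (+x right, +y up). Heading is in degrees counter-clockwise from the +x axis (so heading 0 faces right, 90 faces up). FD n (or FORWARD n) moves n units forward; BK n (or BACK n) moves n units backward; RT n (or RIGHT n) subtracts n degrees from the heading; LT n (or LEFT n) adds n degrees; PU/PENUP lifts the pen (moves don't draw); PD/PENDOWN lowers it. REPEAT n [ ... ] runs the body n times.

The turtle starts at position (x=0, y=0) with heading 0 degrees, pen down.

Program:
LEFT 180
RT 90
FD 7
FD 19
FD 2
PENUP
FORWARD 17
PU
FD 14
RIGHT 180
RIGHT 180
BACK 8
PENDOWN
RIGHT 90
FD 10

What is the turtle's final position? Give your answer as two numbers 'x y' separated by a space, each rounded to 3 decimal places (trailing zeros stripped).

Executing turtle program step by step:
Start: pos=(0,0), heading=0, pen down
LT 180: heading 0 -> 180
RT 90: heading 180 -> 90
FD 7: (0,0) -> (0,7) [heading=90, draw]
FD 19: (0,7) -> (0,26) [heading=90, draw]
FD 2: (0,26) -> (0,28) [heading=90, draw]
PU: pen up
FD 17: (0,28) -> (0,45) [heading=90, move]
PU: pen up
FD 14: (0,45) -> (0,59) [heading=90, move]
RT 180: heading 90 -> 270
RT 180: heading 270 -> 90
BK 8: (0,59) -> (0,51) [heading=90, move]
PD: pen down
RT 90: heading 90 -> 0
FD 10: (0,51) -> (10,51) [heading=0, draw]
Final: pos=(10,51), heading=0, 4 segment(s) drawn

Answer: 10 51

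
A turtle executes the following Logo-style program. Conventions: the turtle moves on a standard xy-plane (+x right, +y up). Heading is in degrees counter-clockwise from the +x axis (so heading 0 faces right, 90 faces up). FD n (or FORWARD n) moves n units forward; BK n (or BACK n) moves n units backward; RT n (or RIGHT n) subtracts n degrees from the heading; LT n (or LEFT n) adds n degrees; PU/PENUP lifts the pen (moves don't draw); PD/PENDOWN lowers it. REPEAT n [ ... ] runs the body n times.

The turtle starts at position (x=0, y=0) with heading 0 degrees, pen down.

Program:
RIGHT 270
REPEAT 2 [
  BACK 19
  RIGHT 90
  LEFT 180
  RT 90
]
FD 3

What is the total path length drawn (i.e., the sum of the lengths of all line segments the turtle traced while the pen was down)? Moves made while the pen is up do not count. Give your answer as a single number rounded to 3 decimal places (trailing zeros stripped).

Executing turtle program step by step:
Start: pos=(0,0), heading=0, pen down
RT 270: heading 0 -> 90
REPEAT 2 [
  -- iteration 1/2 --
  BK 19: (0,0) -> (0,-19) [heading=90, draw]
  RT 90: heading 90 -> 0
  LT 180: heading 0 -> 180
  RT 90: heading 180 -> 90
  -- iteration 2/2 --
  BK 19: (0,-19) -> (0,-38) [heading=90, draw]
  RT 90: heading 90 -> 0
  LT 180: heading 0 -> 180
  RT 90: heading 180 -> 90
]
FD 3: (0,-38) -> (0,-35) [heading=90, draw]
Final: pos=(0,-35), heading=90, 3 segment(s) drawn

Segment lengths:
  seg 1: (0,0) -> (0,-19), length = 19
  seg 2: (0,-19) -> (0,-38), length = 19
  seg 3: (0,-38) -> (0,-35), length = 3
Total = 41

Answer: 41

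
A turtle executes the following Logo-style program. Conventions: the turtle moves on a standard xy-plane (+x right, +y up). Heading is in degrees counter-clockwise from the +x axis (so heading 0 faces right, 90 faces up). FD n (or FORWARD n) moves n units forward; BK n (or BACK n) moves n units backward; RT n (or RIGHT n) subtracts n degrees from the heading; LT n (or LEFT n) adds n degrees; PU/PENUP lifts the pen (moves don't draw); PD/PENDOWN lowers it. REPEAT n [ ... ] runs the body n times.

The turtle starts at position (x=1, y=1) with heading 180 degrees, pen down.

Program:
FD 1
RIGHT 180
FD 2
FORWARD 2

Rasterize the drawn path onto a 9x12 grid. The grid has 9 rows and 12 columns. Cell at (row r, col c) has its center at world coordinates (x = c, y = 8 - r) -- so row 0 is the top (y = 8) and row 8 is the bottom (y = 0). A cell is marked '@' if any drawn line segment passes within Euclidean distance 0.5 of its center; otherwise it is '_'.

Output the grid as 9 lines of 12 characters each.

Segment 0: (1,1) -> (0,1)
Segment 1: (0,1) -> (2,1)
Segment 2: (2,1) -> (4,1)

Answer: ____________
____________
____________
____________
____________
____________
____________
@@@@@_______
____________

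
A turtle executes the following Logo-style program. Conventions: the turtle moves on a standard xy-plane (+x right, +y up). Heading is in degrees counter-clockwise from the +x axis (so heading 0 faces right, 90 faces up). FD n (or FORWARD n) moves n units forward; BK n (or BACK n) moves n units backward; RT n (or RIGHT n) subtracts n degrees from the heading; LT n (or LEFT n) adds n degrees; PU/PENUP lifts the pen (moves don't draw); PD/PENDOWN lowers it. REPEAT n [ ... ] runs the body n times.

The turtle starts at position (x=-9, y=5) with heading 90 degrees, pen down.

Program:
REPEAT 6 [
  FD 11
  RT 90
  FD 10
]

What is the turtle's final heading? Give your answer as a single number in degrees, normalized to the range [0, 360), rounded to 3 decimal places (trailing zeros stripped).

Answer: 270

Derivation:
Executing turtle program step by step:
Start: pos=(-9,5), heading=90, pen down
REPEAT 6 [
  -- iteration 1/6 --
  FD 11: (-9,5) -> (-9,16) [heading=90, draw]
  RT 90: heading 90 -> 0
  FD 10: (-9,16) -> (1,16) [heading=0, draw]
  -- iteration 2/6 --
  FD 11: (1,16) -> (12,16) [heading=0, draw]
  RT 90: heading 0 -> 270
  FD 10: (12,16) -> (12,6) [heading=270, draw]
  -- iteration 3/6 --
  FD 11: (12,6) -> (12,-5) [heading=270, draw]
  RT 90: heading 270 -> 180
  FD 10: (12,-5) -> (2,-5) [heading=180, draw]
  -- iteration 4/6 --
  FD 11: (2,-5) -> (-9,-5) [heading=180, draw]
  RT 90: heading 180 -> 90
  FD 10: (-9,-5) -> (-9,5) [heading=90, draw]
  -- iteration 5/6 --
  FD 11: (-9,5) -> (-9,16) [heading=90, draw]
  RT 90: heading 90 -> 0
  FD 10: (-9,16) -> (1,16) [heading=0, draw]
  -- iteration 6/6 --
  FD 11: (1,16) -> (12,16) [heading=0, draw]
  RT 90: heading 0 -> 270
  FD 10: (12,16) -> (12,6) [heading=270, draw]
]
Final: pos=(12,6), heading=270, 12 segment(s) drawn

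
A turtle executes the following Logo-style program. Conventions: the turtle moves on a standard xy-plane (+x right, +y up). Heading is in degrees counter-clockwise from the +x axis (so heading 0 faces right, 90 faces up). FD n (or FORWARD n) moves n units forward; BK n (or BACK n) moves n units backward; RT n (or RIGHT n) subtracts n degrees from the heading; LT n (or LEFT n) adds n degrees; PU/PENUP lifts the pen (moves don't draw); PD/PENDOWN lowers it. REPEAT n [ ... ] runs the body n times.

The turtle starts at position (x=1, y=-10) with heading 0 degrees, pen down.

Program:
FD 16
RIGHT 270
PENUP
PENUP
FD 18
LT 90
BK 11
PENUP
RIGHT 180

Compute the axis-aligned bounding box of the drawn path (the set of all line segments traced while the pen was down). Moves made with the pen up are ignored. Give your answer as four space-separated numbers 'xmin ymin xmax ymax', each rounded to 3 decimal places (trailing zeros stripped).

Executing turtle program step by step:
Start: pos=(1,-10), heading=0, pen down
FD 16: (1,-10) -> (17,-10) [heading=0, draw]
RT 270: heading 0 -> 90
PU: pen up
PU: pen up
FD 18: (17,-10) -> (17,8) [heading=90, move]
LT 90: heading 90 -> 180
BK 11: (17,8) -> (28,8) [heading=180, move]
PU: pen up
RT 180: heading 180 -> 0
Final: pos=(28,8), heading=0, 1 segment(s) drawn

Segment endpoints: x in {1, 17}, y in {-10}
xmin=1, ymin=-10, xmax=17, ymax=-10

Answer: 1 -10 17 -10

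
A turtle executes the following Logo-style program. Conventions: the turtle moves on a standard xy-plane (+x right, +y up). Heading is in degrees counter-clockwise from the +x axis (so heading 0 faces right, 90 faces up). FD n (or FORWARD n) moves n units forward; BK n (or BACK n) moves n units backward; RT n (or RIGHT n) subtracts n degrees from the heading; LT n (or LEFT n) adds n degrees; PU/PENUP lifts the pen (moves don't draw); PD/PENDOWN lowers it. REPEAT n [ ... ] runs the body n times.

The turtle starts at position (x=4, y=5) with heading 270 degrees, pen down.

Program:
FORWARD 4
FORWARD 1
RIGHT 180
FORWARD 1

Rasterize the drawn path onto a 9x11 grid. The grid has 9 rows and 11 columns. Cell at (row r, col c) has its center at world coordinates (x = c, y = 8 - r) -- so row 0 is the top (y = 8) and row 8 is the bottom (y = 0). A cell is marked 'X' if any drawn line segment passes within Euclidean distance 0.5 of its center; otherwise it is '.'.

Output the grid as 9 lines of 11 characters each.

Segment 0: (4,5) -> (4,1)
Segment 1: (4,1) -> (4,0)
Segment 2: (4,0) -> (4,1)

Answer: ...........
...........
...........
....X......
....X......
....X......
....X......
....X......
....X......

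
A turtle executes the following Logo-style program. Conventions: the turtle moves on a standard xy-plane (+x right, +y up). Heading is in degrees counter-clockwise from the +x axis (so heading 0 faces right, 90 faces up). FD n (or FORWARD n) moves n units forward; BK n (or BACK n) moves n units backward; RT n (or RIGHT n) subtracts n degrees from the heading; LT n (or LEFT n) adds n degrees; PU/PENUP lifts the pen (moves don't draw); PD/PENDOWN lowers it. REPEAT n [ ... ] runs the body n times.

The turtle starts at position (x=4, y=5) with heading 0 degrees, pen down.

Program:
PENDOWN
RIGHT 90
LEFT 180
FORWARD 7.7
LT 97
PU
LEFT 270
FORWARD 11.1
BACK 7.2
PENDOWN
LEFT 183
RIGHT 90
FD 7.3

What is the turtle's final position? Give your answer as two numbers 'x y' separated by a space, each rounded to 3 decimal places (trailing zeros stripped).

Answer: -3.664 15.303

Derivation:
Executing turtle program step by step:
Start: pos=(4,5), heading=0, pen down
PD: pen down
RT 90: heading 0 -> 270
LT 180: heading 270 -> 90
FD 7.7: (4,5) -> (4,12.7) [heading=90, draw]
LT 97: heading 90 -> 187
PU: pen up
LT 270: heading 187 -> 97
FD 11.1: (4,12.7) -> (2.647,23.717) [heading=97, move]
BK 7.2: (2.647,23.717) -> (3.525,16.571) [heading=97, move]
PD: pen down
LT 183: heading 97 -> 280
RT 90: heading 280 -> 190
FD 7.3: (3.525,16.571) -> (-3.664,15.303) [heading=190, draw]
Final: pos=(-3.664,15.303), heading=190, 2 segment(s) drawn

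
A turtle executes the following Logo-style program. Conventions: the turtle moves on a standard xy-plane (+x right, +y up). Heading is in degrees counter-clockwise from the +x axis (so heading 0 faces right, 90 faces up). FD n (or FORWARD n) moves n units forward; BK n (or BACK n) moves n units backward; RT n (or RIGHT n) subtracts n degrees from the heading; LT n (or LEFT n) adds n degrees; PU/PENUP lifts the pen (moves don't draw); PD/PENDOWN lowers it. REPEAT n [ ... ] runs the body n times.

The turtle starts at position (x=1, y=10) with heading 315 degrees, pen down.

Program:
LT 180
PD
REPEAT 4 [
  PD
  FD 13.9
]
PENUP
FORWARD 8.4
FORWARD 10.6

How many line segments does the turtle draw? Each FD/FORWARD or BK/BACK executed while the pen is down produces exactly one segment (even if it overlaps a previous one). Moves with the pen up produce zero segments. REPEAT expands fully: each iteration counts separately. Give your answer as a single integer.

Executing turtle program step by step:
Start: pos=(1,10), heading=315, pen down
LT 180: heading 315 -> 135
PD: pen down
REPEAT 4 [
  -- iteration 1/4 --
  PD: pen down
  FD 13.9: (1,10) -> (-8.829,19.829) [heading=135, draw]
  -- iteration 2/4 --
  PD: pen down
  FD 13.9: (-8.829,19.829) -> (-18.658,29.658) [heading=135, draw]
  -- iteration 3/4 --
  PD: pen down
  FD 13.9: (-18.658,29.658) -> (-28.486,39.486) [heading=135, draw]
  -- iteration 4/4 --
  PD: pen down
  FD 13.9: (-28.486,39.486) -> (-38.315,49.315) [heading=135, draw]
]
PU: pen up
FD 8.4: (-38.315,49.315) -> (-44.255,55.255) [heading=135, move]
FD 10.6: (-44.255,55.255) -> (-51.75,62.75) [heading=135, move]
Final: pos=(-51.75,62.75), heading=135, 4 segment(s) drawn
Segments drawn: 4

Answer: 4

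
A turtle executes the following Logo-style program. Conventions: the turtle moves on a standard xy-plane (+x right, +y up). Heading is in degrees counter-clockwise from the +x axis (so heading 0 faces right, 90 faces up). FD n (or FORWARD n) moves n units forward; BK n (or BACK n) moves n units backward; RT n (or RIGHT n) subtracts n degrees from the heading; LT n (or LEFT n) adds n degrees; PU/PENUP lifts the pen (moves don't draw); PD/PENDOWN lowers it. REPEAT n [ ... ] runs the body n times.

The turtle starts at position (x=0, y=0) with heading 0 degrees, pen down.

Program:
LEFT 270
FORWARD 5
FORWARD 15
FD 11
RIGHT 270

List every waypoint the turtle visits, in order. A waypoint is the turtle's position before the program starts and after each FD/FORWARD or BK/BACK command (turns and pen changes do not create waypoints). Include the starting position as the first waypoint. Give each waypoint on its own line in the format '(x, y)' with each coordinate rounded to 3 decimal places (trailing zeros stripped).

Executing turtle program step by step:
Start: pos=(0,0), heading=0, pen down
LT 270: heading 0 -> 270
FD 5: (0,0) -> (0,-5) [heading=270, draw]
FD 15: (0,-5) -> (0,-20) [heading=270, draw]
FD 11: (0,-20) -> (0,-31) [heading=270, draw]
RT 270: heading 270 -> 0
Final: pos=(0,-31), heading=0, 3 segment(s) drawn
Waypoints (4 total):
(0, 0)
(0, -5)
(0, -20)
(0, -31)

Answer: (0, 0)
(0, -5)
(0, -20)
(0, -31)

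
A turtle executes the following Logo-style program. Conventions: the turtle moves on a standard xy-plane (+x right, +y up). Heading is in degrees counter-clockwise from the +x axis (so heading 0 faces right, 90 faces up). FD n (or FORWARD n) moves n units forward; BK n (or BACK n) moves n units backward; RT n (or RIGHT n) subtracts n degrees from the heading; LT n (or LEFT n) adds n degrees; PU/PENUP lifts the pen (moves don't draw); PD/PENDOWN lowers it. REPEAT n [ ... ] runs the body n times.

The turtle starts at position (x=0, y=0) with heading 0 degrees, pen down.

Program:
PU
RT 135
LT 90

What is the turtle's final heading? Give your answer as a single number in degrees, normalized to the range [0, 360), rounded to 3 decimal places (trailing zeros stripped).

Answer: 315

Derivation:
Executing turtle program step by step:
Start: pos=(0,0), heading=0, pen down
PU: pen up
RT 135: heading 0 -> 225
LT 90: heading 225 -> 315
Final: pos=(0,0), heading=315, 0 segment(s) drawn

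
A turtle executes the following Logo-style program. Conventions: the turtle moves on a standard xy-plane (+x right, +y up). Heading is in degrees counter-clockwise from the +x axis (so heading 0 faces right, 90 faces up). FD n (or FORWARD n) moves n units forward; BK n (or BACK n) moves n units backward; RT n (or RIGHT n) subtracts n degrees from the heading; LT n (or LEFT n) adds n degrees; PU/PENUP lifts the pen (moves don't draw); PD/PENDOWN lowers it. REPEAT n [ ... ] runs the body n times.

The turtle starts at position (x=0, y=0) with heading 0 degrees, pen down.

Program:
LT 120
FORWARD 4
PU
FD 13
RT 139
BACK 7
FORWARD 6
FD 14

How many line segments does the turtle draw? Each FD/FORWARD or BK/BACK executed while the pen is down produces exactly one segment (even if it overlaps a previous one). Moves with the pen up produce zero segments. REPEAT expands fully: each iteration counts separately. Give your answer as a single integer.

Executing turtle program step by step:
Start: pos=(0,0), heading=0, pen down
LT 120: heading 0 -> 120
FD 4: (0,0) -> (-2,3.464) [heading=120, draw]
PU: pen up
FD 13: (-2,3.464) -> (-8.5,14.722) [heading=120, move]
RT 139: heading 120 -> 341
BK 7: (-8.5,14.722) -> (-15.119,17.001) [heading=341, move]
FD 6: (-15.119,17.001) -> (-9.446,15.048) [heading=341, move]
FD 14: (-9.446,15.048) -> (3.792,10.49) [heading=341, move]
Final: pos=(3.792,10.49), heading=341, 1 segment(s) drawn
Segments drawn: 1

Answer: 1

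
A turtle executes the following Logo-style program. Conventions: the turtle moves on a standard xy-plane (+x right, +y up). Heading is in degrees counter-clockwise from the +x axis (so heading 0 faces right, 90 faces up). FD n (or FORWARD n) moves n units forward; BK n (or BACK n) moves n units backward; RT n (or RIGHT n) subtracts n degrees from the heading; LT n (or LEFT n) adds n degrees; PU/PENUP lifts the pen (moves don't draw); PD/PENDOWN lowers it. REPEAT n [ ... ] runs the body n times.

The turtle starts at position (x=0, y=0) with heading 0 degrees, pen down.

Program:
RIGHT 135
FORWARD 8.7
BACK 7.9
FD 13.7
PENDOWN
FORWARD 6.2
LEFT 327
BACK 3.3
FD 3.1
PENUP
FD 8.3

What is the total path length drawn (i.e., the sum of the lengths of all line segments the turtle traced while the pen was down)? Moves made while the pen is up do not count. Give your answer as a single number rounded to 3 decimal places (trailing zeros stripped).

Executing turtle program step by step:
Start: pos=(0,0), heading=0, pen down
RT 135: heading 0 -> 225
FD 8.7: (0,0) -> (-6.152,-6.152) [heading=225, draw]
BK 7.9: (-6.152,-6.152) -> (-0.566,-0.566) [heading=225, draw]
FD 13.7: (-0.566,-0.566) -> (-10.253,-10.253) [heading=225, draw]
PD: pen down
FD 6.2: (-10.253,-10.253) -> (-14.637,-14.637) [heading=225, draw]
LT 327: heading 225 -> 192
BK 3.3: (-14.637,-14.637) -> (-11.409,-13.951) [heading=192, draw]
FD 3.1: (-11.409,-13.951) -> (-14.441,-14.596) [heading=192, draw]
PU: pen up
FD 8.3: (-14.441,-14.596) -> (-22.56,-16.321) [heading=192, move]
Final: pos=(-22.56,-16.321), heading=192, 6 segment(s) drawn

Segment lengths:
  seg 1: (0,0) -> (-6.152,-6.152), length = 8.7
  seg 2: (-6.152,-6.152) -> (-0.566,-0.566), length = 7.9
  seg 3: (-0.566,-0.566) -> (-10.253,-10.253), length = 13.7
  seg 4: (-10.253,-10.253) -> (-14.637,-14.637), length = 6.2
  seg 5: (-14.637,-14.637) -> (-11.409,-13.951), length = 3.3
  seg 6: (-11.409,-13.951) -> (-14.441,-14.596), length = 3.1
Total = 42.9

Answer: 42.9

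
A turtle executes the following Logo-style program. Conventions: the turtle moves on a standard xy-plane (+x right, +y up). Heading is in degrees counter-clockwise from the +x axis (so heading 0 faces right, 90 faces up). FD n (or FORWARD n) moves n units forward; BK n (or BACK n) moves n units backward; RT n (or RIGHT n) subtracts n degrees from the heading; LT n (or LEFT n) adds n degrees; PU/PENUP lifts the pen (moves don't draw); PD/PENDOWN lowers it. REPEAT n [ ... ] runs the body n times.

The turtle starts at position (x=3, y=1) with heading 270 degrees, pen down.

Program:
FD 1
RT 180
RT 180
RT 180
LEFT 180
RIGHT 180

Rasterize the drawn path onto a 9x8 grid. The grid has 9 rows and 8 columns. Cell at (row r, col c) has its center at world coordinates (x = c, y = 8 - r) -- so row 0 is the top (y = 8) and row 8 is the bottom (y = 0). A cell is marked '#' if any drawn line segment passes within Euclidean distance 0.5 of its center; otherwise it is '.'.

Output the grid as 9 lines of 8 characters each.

Answer: ........
........
........
........
........
........
........
...#....
...#....

Derivation:
Segment 0: (3,1) -> (3,0)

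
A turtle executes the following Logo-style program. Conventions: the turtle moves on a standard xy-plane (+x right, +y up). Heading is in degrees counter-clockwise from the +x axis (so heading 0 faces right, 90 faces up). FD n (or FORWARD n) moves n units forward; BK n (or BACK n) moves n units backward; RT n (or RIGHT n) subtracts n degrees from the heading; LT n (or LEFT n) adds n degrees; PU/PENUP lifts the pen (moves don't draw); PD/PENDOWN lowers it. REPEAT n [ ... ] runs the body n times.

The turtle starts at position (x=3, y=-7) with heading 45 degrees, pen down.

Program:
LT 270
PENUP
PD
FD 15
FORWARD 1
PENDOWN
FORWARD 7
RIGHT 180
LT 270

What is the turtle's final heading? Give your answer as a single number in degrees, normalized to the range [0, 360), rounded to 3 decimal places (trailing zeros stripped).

Answer: 45

Derivation:
Executing turtle program step by step:
Start: pos=(3,-7), heading=45, pen down
LT 270: heading 45 -> 315
PU: pen up
PD: pen down
FD 15: (3,-7) -> (13.607,-17.607) [heading=315, draw]
FD 1: (13.607,-17.607) -> (14.314,-18.314) [heading=315, draw]
PD: pen down
FD 7: (14.314,-18.314) -> (19.263,-23.263) [heading=315, draw]
RT 180: heading 315 -> 135
LT 270: heading 135 -> 45
Final: pos=(19.263,-23.263), heading=45, 3 segment(s) drawn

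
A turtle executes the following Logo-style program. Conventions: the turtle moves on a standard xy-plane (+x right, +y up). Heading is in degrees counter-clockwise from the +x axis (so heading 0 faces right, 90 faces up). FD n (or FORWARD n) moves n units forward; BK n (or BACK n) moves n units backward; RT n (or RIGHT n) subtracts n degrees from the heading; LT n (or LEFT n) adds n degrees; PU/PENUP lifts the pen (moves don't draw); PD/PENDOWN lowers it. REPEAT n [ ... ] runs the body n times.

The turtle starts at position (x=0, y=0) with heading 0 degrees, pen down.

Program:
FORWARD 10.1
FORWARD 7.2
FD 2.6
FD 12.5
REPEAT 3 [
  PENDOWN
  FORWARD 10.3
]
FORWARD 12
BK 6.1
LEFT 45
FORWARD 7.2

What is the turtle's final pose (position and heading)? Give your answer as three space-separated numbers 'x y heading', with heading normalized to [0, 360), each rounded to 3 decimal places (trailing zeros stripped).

Answer: 74.291 5.091 45

Derivation:
Executing turtle program step by step:
Start: pos=(0,0), heading=0, pen down
FD 10.1: (0,0) -> (10.1,0) [heading=0, draw]
FD 7.2: (10.1,0) -> (17.3,0) [heading=0, draw]
FD 2.6: (17.3,0) -> (19.9,0) [heading=0, draw]
FD 12.5: (19.9,0) -> (32.4,0) [heading=0, draw]
REPEAT 3 [
  -- iteration 1/3 --
  PD: pen down
  FD 10.3: (32.4,0) -> (42.7,0) [heading=0, draw]
  -- iteration 2/3 --
  PD: pen down
  FD 10.3: (42.7,0) -> (53,0) [heading=0, draw]
  -- iteration 3/3 --
  PD: pen down
  FD 10.3: (53,0) -> (63.3,0) [heading=0, draw]
]
FD 12: (63.3,0) -> (75.3,0) [heading=0, draw]
BK 6.1: (75.3,0) -> (69.2,0) [heading=0, draw]
LT 45: heading 0 -> 45
FD 7.2: (69.2,0) -> (74.291,5.091) [heading=45, draw]
Final: pos=(74.291,5.091), heading=45, 10 segment(s) drawn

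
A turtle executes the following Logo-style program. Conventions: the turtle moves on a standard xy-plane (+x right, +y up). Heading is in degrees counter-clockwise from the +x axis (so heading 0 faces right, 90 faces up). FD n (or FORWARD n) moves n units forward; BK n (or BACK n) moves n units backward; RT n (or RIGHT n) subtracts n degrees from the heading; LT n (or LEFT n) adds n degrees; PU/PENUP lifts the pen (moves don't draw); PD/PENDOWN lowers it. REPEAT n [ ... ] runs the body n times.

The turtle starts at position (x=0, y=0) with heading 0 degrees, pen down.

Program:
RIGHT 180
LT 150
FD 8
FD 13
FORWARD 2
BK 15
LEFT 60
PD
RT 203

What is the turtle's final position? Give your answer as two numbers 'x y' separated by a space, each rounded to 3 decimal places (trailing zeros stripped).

Answer: 6.928 -4

Derivation:
Executing turtle program step by step:
Start: pos=(0,0), heading=0, pen down
RT 180: heading 0 -> 180
LT 150: heading 180 -> 330
FD 8: (0,0) -> (6.928,-4) [heading=330, draw]
FD 13: (6.928,-4) -> (18.187,-10.5) [heading=330, draw]
FD 2: (18.187,-10.5) -> (19.919,-11.5) [heading=330, draw]
BK 15: (19.919,-11.5) -> (6.928,-4) [heading=330, draw]
LT 60: heading 330 -> 30
PD: pen down
RT 203: heading 30 -> 187
Final: pos=(6.928,-4), heading=187, 4 segment(s) drawn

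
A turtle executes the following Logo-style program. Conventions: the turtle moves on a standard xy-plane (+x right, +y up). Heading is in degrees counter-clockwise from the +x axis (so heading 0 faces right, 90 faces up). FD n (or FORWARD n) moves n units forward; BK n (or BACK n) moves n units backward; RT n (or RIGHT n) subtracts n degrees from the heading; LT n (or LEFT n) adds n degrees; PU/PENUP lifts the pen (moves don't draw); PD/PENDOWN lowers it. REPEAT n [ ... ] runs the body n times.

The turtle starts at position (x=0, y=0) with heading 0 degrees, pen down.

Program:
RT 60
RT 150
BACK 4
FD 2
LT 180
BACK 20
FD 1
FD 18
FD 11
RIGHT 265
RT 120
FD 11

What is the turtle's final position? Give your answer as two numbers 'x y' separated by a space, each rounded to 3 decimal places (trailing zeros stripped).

Answer: 16.702 -15.011

Derivation:
Executing turtle program step by step:
Start: pos=(0,0), heading=0, pen down
RT 60: heading 0 -> 300
RT 150: heading 300 -> 150
BK 4: (0,0) -> (3.464,-2) [heading=150, draw]
FD 2: (3.464,-2) -> (1.732,-1) [heading=150, draw]
LT 180: heading 150 -> 330
BK 20: (1.732,-1) -> (-15.588,9) [heading=330, draw]
FD 1: (-15.588,9) -> (-14.722,8.5) [heading=330, draw]
FD 18: (-14.722,8.5) -> (0.866,-0.5) [heading=330, draw]
FD 11: (0.866,-0.5) -> (10.392,-6) [heading=330, draw]
RT 265: heading 330 -> 65
RT 120: heading 65 -> 305
FD 11: (10.392,-6) -> (16.702,-15.011) [heading=305, draw]
Final: pos=(16.702,-15.011), heading=305, 7 segment(s) drawn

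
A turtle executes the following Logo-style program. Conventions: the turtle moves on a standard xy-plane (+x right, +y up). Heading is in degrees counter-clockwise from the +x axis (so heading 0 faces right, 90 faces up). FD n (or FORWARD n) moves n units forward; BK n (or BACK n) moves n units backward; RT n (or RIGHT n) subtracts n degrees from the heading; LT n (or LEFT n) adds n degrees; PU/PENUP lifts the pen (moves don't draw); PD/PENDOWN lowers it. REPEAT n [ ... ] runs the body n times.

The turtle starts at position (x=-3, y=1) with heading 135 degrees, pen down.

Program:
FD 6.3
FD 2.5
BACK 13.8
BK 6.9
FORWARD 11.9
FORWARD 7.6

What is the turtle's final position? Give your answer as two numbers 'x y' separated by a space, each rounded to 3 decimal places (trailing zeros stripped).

Executing turtle program step by step:
Start: pos=(-3,1), heading=135, pen down
FD 6.3: (-3,1) -> (-7.455,5.455) [heading=135, draw]
FD 2.5: (-7.455,5.455) -> (-9.223,7.223) [heading=135, draw]
BK 13.8: (-9.223,7.223) -> (0.536,-2.536) [heading=135, draw]
BK 6.9: (0.536,-2.536) -> (5.415,-7.415) [heading=135, draw]
FD 11.9: (5.415,-7.415) -> (-3,1) [heading=135, draw]
FD 7.6: (-3,1) -> (-8.374,6.374) [heading=135, draw]
Final: pos=(-8.374,6.374), heading=135, 6 segment(s) drawn

Answer: -8.374 6.374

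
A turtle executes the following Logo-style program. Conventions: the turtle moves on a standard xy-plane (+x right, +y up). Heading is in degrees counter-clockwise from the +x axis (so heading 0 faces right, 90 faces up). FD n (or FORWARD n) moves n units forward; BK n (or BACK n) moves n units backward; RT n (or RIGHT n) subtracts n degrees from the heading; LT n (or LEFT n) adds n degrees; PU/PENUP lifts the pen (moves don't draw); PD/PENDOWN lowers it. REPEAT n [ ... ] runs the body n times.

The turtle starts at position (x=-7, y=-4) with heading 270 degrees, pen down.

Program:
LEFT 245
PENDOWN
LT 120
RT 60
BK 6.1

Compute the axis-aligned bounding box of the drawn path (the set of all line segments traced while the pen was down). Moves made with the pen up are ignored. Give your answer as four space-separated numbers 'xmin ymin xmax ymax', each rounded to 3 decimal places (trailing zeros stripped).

Answer: -7 -4 -2.003 -0.501

Derivation:
Executing turtle program step by step:
Start: pos=(-7,-4), heading=270, pen down
LT 245: heading 270 -> 155
PD: pen down
LT 120: heading 155 -> 275
RT 60: heading 275 -> 215
BK 6.1: (-7,-4) -> (-2.003,-0.501) [heading=215, draw]
Final: pos=(-2.003,-0.501), heading=215, 1 segment(s) drawn

Segment endpoints: x in {-7, -2.003}, y in {-4, -0.501}
xmin=-7, ymin=-4, xmax=-2.003, ymax=-0.501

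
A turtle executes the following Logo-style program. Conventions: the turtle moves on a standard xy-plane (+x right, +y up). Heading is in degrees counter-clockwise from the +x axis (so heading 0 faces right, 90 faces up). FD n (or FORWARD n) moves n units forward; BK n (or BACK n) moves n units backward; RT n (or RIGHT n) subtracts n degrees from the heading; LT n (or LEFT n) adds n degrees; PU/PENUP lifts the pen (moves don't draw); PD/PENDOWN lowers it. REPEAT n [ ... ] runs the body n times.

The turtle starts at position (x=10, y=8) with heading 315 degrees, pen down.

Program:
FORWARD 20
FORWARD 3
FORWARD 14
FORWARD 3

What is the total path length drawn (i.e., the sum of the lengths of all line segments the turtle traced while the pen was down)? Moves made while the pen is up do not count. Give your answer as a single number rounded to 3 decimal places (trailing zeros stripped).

Answer: 40

Derivation:
Executing turtle program step by step:
Start: pos=(10,8), heading=315, pen down
FD 20: (10,8) -> (24.142,-6.142) [heading=315, draw]
FD 3: (24.142,-6.142) -> (26.263,-8.263) [heading=315, draw]
FD 14: (26.263,-8.263) -> (36.163,-18.163) [heading=315, draw]
FD 3: (36.163,-18.163) -> (38.284,-20.284) [heading=315, draw]
Final: pos=(38.284,-20.284), heading=315, 4 segment(s) drawn

Segment lengths:
  seg 1: (10,8) -> (24.142,-6.142), length = 20
  seg 2: (24.142,-6.142) -> (26.263,-8.263), length = 3
  seg 3: (26.263,-8.263) -> (36.163,-18.163), length = 14
  seg 4: (36.163,-18.163) -> (38.284,-20.284), length = 3
Total = 40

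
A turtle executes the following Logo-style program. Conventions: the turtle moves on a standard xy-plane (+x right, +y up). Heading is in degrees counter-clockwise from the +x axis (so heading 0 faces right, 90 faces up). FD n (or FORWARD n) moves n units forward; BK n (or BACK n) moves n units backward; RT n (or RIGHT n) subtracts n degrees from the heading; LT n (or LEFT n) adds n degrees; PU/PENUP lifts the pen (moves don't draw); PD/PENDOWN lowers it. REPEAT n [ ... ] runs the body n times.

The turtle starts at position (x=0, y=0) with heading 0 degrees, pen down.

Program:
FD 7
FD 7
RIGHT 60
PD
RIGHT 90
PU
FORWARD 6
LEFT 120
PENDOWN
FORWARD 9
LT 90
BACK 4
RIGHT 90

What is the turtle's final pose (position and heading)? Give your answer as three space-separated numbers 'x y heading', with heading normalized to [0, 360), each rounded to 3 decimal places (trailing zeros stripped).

Answer: 14.598 -10.964 330

Derivation:
Executing turtle program step by step:
Start: pos=(0,0), heading=0, pen down
FD 7: (0,0) -> (7,0) [heading=0, draw]
FD 7: (7,0) -> (14,0) [heading=0, draw]
RT 60: heading 0 -> 300
PD: pen down
RT 90: heading 300 -> 210
PU: pen up
FD 6: (14,0) -> (8.804,-3) [heading=210, move]
LT 120: heading 210 -> 330
PD: pen down
FD 9: (8.804,-3) -> (16.598,-7.5) [heading=330, draw]
LT 90: heading 330 -> 60
BK 4: (16.598,-7.5) -> (14.598,-10.964) [heading=60, draw]
RT 90: heading 60 -> 330
Final: pos=(14.598,-10.964), heading=330, 4 segment(s) drawn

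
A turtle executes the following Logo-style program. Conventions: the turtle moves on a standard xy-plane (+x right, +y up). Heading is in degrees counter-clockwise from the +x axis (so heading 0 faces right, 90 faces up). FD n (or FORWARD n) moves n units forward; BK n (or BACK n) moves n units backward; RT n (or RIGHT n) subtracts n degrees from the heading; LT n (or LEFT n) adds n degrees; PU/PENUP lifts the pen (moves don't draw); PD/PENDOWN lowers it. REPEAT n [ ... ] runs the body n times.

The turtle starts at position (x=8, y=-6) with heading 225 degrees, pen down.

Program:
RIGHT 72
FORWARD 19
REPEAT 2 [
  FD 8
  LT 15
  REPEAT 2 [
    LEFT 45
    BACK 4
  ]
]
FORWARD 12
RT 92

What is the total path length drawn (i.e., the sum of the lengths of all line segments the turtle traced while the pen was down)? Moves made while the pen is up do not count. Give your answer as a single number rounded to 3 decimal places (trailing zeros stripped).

Executing turtle program step by step:
Start: pos=(8,-6), heading=225, pen down
RT 72: heading 225 -> 153
FD 19: (8,-6) -> (-8.929,2.626) [heading=153, draw]
REPEAT 2 [
  -- iteration 1/2 --
  FD 8: (-8.929,2.626) -> (-16.057,6.258) [heading=153, draw]
  LT 15: heading 153 -> 168
  REPEAT 2 [
    -- iteration 1/2 --
    LT 45: heading 168 -> 213
    BK 4: (-16.057,6.258) -> (-12.702,8.436) [heading=213, draw]
    -- iteration 2/2 --
    LT 45: heading 213 -> 258
    BK 4: (-12.702,8.436) -> (-11.871,12.349) [heading=258, draw]
  ]
  -- iteration 2/2 --
  FD 8: (-11.871,12.349) -> (-13.534,4.524) [heading=258, draw]
  LT 15: heading 258 -> 273
  REPEAT 2 [
    -- iteration 1/2 --
    LT 45: heading 273 -> 318
    BK 4: (-13.534,4.524) -> (-16.507,7.2) [heading=318, draw]
    -- iteration 2/2 --
    LT 45: heading 318 -> 3
    BK 4: (-16.507,7.2) -> (-20.501,6.991) [heading=3, draw]
  ]
]
FD 12: (-20.501,6.991) -> (-8.518,7.619) [heading=3, draw]
RT 92: heading 3 -> 271
Final: pos=(-8.518,7.619), heading=271, 8 segment(s) drawn

Segment lengths:
  seg 1: (8,-6) -> (-8.929,2.626), length = 19
  seg 2: (-8.929,2.626) -> (-16.057,6.258), length = 8
  seg 3: (-16.057,6.258) -> (-12.702,8.436), length = 4
  seg 4: (-12.702,8.436) -> (-11.871,12.349), length = 4
  seg 5: (-11.871,12.349) -> (-13.534,4.524), length = 8
  seg 6: (-13.534,4.524) -> (-16.507,7.2), length = 4
  seg 7: (-16.507,7.2) -> (-20.501,6.991), length = 4
  seg 8: (-20.501,6.991) -> (-8.518,7.619), length = 12
Total = 63

Answer: 63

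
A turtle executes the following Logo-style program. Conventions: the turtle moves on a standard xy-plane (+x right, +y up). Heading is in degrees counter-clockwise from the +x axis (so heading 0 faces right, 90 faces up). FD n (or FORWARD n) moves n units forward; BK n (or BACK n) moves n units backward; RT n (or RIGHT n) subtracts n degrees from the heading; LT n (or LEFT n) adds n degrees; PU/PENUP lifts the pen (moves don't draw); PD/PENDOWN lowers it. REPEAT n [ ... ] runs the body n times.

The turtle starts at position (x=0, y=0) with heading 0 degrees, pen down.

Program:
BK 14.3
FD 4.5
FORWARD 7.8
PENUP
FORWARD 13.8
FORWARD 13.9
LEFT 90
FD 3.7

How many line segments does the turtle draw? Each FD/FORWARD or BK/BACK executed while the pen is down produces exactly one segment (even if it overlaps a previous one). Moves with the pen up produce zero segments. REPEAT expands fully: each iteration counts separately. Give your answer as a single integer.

Answer: 3

Derivation:
Executing turtle program step by step:
Start: pos=(0,0), heading=0, pen down
BK 14.3: (0,0) -> (-14.3,0) [heading=0, draw]
FD 4.5: (-14.3,0) -> (-9.8,0) [heading=0, draw]
FD 7.8: (-9.8,0) -> (-2,0) [heading=0, draw]
PU: pen up
FD 13.8: (-2,0) -> (11.8,0) [heading=0, move]
FD 13.9: (11.8,0) -> (25.7,0) [heading=0, move]
LT 90: heading 0 -> 90
FD 3.7: (25.7,0) -> (25.7,3.7) [heading=90, move]
Final: pos=(25.7,3.7), heading=90, 3 segment(s) drawn
Segments drawn: 3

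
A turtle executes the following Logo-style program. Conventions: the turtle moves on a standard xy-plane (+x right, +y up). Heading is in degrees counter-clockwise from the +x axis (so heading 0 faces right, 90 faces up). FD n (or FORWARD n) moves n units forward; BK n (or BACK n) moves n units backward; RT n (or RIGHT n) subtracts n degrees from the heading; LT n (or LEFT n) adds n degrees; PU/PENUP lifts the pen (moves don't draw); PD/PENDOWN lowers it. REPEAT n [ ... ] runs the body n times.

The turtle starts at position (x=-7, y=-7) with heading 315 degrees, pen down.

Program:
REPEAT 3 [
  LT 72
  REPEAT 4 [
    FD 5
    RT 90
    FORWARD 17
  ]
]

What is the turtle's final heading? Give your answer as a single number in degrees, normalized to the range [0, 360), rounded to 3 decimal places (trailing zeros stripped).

Answer: 171

Derivation:
Executing turtle program step by step:
Start: pos=(-7,-7), heading=315, pen down
REPEAT 3 [
  -- iteration 1/3 --
  LT 72: heading 315 -> 27
  REPEAT 4 [
    -- iteration 1/4 --
    FD 5: (-7,-7) -> (-2.545,-4.73) [heading=27, draw]
    RT 90: heading 27 -> 297
    FD 17: (-2.545,-4.73) -> (5.173,-19.877) [heading=297, draw]
    -- iteration 2/4 --
    FD 5: (5.173,-19.877) -> (7.443,-24.332) [heading=297, draw]
    RT 90: heading 297 -> 207
    FD 17: (7.443,-24.332) -> (-7.704,-32.05) [heading=207, draw]
    -- iteration 3/4 --
    FD 5: (-7.704,-32.05) -> (-12.159,-34.32) [heading=207, draw]
    RT 90: heading 207 -> 117
    FD 17: (-12.159,-34.32) -> (-19.877,-19.173) [heading=117, draw]
    -- iteration 4/4 --
    FD 5: (-19.877,-19.173) -> (-22.147,-14.718) [heading=117, draw]
    RT 90: heading 117 -> 27
    FD 17: (-22.147,-14.718) -> (-7,-7) [heading=27, draw]
  ]
  -- iteration 2/3 --
  LT 72: heading 27 -> 99
  REPEAT 4 [
    -- iteration 1/4 --
    FD 5: (-7,-7) -> (-7.782,-2.062) [heading=99, draw]
    RT 90: heading 99 -> 9
    FD 17: (-7.782,-2.062) -> (9.009,0.598) [heading=9, draw]
    -- iteration 2/4 --
    FD 5: (9.009,0.598) -> (13.947,1.38) [heading=9, draw]
    RT 90: heading 9 -> 279
    FD 17: (13.947,1.38) -> (16.606,-15.411) [heading=279, draw]
    -- iteration 3/4 --
    FD 5: (16.606,-15.411) -> (17.389,-20.349) [heading=279, draw]
    RT 90: heading 279 -> 189
    FD 17: (17.389,-20.349) -> (0.598,-23.009) [heading=189, draw]
    -- iteration 4/4 --
    FD 5: (0.598,-23.009) -> (-4.341,-23.791) [heading=189, draw]
    RT 90: heading 189 -> 99
    FD 17: (-4.341,-23.791) -> (-7,-7) [heading=99, draw]
  ]
  -- iteration 3/3 --
  LT 72: heading 99 -> 171
  REPEAT 4 [
    -- iteration 1/4 --
    FD 5: (-7,-7) -> (-11.938,-6.218) [heading=171, draw]
    RT 90: heading 171 -> 81
    FD 17: (-11.938,-6.218) -> (-9.279,10.573) [heading=81, draw]
    -- iteration 2/4 --
    FD 5: (-9.279,10.573) -> (-8.497,15.511) [heading=81, draw]
    RT 90: heading 81 -> 351
    FD 17: (-8.497,15.511) -> (8.294,12.852) [heading=351, draw]
    -- iteration 3/4 --
    FD 5: (8.294,12.852) -> (13.232,12.07) [heading=351, draw]
    RT 90: heading 351 -> 261
    FD 17: (13.232,12.07) -> (10.573,-4.721) [heading=261, draw]
    -- iteration 4/4 --
    FD 5: (10.573,-4.721) -> (9.791,-9.659) [heading=261, draw]
    RT 90: heading 261 -> 171
    FD 17: (9.791,-9.659) -> (-7,-7) [heading=171, draw]
  ]
]
Final: pos=(-7,-7), heading=171, 24 segment(s) drawn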